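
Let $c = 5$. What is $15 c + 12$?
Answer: $87$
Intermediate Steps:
$15 c + 12 = 15 \cdot 5 + 12 = 75 + 12 = 87$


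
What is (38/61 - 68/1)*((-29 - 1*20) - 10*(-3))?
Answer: 78090/61 ≈ 1280.2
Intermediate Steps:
(38/61 - 68/1)*((-29 - 1*20) - 10*(-3)) = (38*(1/61) - 68*1)*((-29 - 20) + 30) = (38/61 - 68)*(-49 + 30) = -4110/61*(-19) = 78090/61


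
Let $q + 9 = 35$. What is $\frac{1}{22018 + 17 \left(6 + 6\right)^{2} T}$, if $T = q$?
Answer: $\frac{1}{85666} \approx 1.1673 \cdot 10^{-5}$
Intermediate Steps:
$q = 26$ ($q = -9 + 35 = 26$)
$T = 26$
$\frac{1}{22018 + 17 \left(6 + 6\right)^{2} T} = \frac{1}{22018 + 17 \left(6 + 6\right)^{2} \cdot 26} = \frac{1}{22018 + 17 \cdot 12^{2} \cdot 26} = \frac{1}{22018 + 17 \cdot 144 \cdot 26} = \frac{1}{22018 + 2448 \cdot 26} = \frac{1}{22018 + 63648} = \frac{1}{85666}$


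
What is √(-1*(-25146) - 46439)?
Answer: I*√21293 ≈ 145.92*I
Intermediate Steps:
√(-1*(-25146) - 46439) = √(25146 - 46439) = √(-21293) = I*√21293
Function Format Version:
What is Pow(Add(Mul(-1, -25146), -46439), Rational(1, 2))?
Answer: Mul(I, Pow(21293, Rational(1, 2))) ≈ Mul(145.92, I)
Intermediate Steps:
Pow(Add(Mul(-1, -25146), -46439), Rational(1, 2)) = Pow(Add(25146, -46439), Rational(1, 2)) = Pow(-21293, Rational(1, 2)) = Mul(I, Pow(21293, Rational(1, 2)))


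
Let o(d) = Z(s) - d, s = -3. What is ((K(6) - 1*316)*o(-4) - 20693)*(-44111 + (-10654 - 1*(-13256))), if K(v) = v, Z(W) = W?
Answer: 871813527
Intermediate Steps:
o(d) = -3 - d
((K(6) - 1*316)*o(-4) - 20693)*(-44111 + (-10654 - 1*(-13256))) = ((6 - 1*316)*(-3 - 1*(-4)) - 20693)*(-44111 + (-10654 - 1*(-13256))) = ((6 - 316)*(-3 + 4) - 20693)*(-44111 + (-10654 + 13256)) = (-310*1 - 20693)*(-44111 + 2602) = (-310 - 20693)*(-41509) = -21003*(-41509) = 871813527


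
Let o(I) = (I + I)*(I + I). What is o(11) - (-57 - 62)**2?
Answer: -13677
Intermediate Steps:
o(I) = 4*I**2 (o(I) = (2*I)*(2*I) = 4*I**2)
o(11) - (-57 - 62)**2 = 4*11**2 - (-57 - 62)**2 = 4*121 - 1*(-119)**2 = 484 - 1*14161 = 484 - 14161 = -13677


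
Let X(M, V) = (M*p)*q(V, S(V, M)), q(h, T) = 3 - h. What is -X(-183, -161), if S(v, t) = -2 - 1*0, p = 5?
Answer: 150060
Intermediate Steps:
S(v, t) = -2 (S(v, t) = -2 + 0 = -2)
X(M, V) = 5*M*(3 - V) (X(M, V) = (M*5)*(3 - V) = (5*M)*(3 - V) = 5*M*(3 - V))
-X(-183, -161) = -5*(-183)*(3 - 1*(-161)) = -5*(-183)*(3 + 161) = -5*(-183)*164 = -1*(-150060) = 150060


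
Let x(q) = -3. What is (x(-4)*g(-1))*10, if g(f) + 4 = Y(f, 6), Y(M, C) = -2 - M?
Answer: 150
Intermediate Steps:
g(f) = -6 - f (g(f) = -4 + (-2 - f) = -6 - f)
(x(-4)*g(-1))*10 = -3*(-6 - 1*(-1))*10 = -3*(-6 + 1)*10 = -3*(-5)*10 = 15*10 = 150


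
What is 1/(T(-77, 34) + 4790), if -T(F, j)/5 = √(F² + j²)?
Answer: 958/4553395 + √7085/4553395 ≈ 0.00022888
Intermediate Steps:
T(F, j) = -5*√(F² + j²)
1/(T(-77, 34) + 4790) = 1/(-5*√((-77)² + 34²) + 4790) = 1/(-5*√(5929 + 1156) + 4790) = 1/(-5*√7085 + 4790) = 1/(4790 - 5*√7085)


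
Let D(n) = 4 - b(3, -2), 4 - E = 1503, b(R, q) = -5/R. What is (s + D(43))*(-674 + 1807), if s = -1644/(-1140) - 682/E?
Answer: 3661112752/427215 ≈ 8569.7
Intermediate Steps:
E = -1499 (E = 4 - 1*1503 = 4 - 1503 = -1499)
D(n) = 17/3 (D(n) = 4 - (-5)/3 = 4 - 1*(-5/3) = 4 + 5/3 = 17/3)
s = 270153/142405 (s = -1644/(-1140) - 682/(-1499) = -1644*(-1/1140) - 682*(-1/1499) = 137/95 + 682/1499 = 270153/142405 ≈ 1.8971)
(s + D(43))*(-674 + 1807) = (270153/142405 + 17/3)*(-674 + 1807) = (3231344/427215)*1133 = 3661112752/427215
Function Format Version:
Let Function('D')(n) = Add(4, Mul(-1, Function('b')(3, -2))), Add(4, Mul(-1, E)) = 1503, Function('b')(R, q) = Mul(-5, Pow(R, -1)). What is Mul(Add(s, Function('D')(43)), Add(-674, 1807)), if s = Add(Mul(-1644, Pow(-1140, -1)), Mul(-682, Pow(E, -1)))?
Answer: Rational(3661112752, 427215) ≈ 8569.7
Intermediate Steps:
E = -1499 (E = Add(4, Mul(-1, 1503)) = Add(4, -1503) = -1499)
Function('D')(n) = Rational(17, 3) (Function('D')(n) = Add(4, Mul(-1, Mul(-5, Pow(3, -1)))) = Add(4, Mul(-1, Mul(-5, Rational(1, 3)))) = Add(4, Mul(-1, Rational(-5, 3))) = Add(4, Rational(5, 3)) = Rational(17, 3))
s = Rational(270153, 142405) (s = Add(Mul(-1644, Pow(-1140, -1)), Mul(-682, Pow(-1499, -1))) = Add(Mul(-1644, Rational(-1, 1140)), Mul(-682, Rational(-1, 1499))) = Add(Rational(137, 95), Rational(682, 1499)) = Rational(270153, 142405) ≈ 1.8971)
Mul(Add(s, Function('D')(43)), Add(-674, 1807)) = Mul(Add(Rational(270153, 142405), Rational(17, 3)), Add(-674, 1807)) = Mul(Rational(3231344, 427215), 1133) = Rational(3661112752, 427215)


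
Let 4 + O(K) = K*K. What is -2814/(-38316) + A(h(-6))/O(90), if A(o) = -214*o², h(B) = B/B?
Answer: 607605/12925264 ≈ 0.047009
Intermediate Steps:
O(K) = -4 + K² (O(K) = -4 + K*K = -4 + K²)
h(B) = 1
-2814/(-38316) + A(h(-6))/O(90) = -2814/(-38316) + (-214*1²)/(-4 + 90²) = -2814*(-1/38316) + (-214*1)/(-4 + 8100) = 469/6386 - 214/8096 = 469/6386 - 214*1/8096 = 469/6386 - 107/4048 = 607605/12925264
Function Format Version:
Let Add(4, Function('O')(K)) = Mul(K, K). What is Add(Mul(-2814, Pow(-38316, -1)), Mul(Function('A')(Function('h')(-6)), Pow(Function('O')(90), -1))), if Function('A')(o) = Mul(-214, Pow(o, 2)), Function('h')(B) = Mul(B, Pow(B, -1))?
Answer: Rational(607605, 12925264) ≈ 0.047009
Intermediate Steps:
Function('O')(K) = Add(-4, Pow(K, 2)) (Function('O')(K) = Add(-4, Mul(K, K)) = Add(-4, Pow(K, 2)))
Function('h')(B) = 1
Add(Mul(-2814, Pow(-38316, -1)), Mul(Function('A')(Function('h')(-6)), Pow(Function('O')(90), -1))) = Add(Mul(-2814, Pow(-38316, -1)), Mul(Mul(-214, Pow(1, 2)), Pow(Add(-4, Pow(90, 2)), -1))) = Add(Mul(-2814, Rational(-1, 38316)), Mul(Mul(-214, 1), Pow(Add(-4, 8100), -1))) = Add(Rational(469, 6386), Mul(-214, Pow(8096, -1))) = Add(Rational(469, 6386), Mul(-214, Rational(1, 8096))) = Add(Rational(469, 6386), Rational(-107, 4048)) = Rational(607605, 12925264)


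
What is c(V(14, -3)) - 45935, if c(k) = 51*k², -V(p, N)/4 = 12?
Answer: 71569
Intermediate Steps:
V(p, N) = -48 (V(p, N) = -4*12 = -48)
c(V(14, -3)) - 45935 = 51*(-48)² - 45935 = 51*2304 - 45935 = 117504 - 45935 = 71569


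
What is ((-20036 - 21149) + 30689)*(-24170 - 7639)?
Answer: 333867264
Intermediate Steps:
((-20036 - 21149) + 30689)*(-24170 - 7639) = (-41185 + 30689)*(-31809) = -10496*(-31809) = 333867264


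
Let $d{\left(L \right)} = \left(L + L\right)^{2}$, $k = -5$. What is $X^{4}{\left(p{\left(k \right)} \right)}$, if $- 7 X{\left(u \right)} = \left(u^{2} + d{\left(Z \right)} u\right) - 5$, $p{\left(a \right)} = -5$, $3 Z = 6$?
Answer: $\frac{12960000}{2401} \approx 5397.8$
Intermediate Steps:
$Z = 2$ ($Z = \frac{1}{3} \cdot 6 = 2$)
$d{\left(L \right)} = 4 L^{2}$ ($d{\left(L \right)} = \left(2 L\right)^{2} = 4 L^{2}$)
$X{\left(u \right)} = \frac{5}{7} - \frac{16 u}{7} - \frac{u^{2}}{7}$ ($X{\left(u \right)} = - \frac{\left(u^{2} + 4 \cdot 2^{2} u\right) - 5}{7} = - \frac{\left(u^{2} + 4 \cdot 4 u\right) - 5}{7} = - \frac{\left(u^{2} + 16 u\right) - 5}{7} = - \frac{-5 + u^{2} + 16 u}{7} = \frac{5}{7} - \frac{16 u}{7} - \frac{u^{2}}{7}$)
$X^{4}{\left(p{\left(k \right)} \right)} = \left(\frac{5}{7} - - \frac{80}{7} - \frac{\left(-5\right)^{2}}{7}\right)^{4} = \left(\frac{5}{7} + \frac{80}{7} - \frac{25}{7}\right)^{4} = \left(\frac{60}{7}\right)^{4} = \frac{12960000}{2401}$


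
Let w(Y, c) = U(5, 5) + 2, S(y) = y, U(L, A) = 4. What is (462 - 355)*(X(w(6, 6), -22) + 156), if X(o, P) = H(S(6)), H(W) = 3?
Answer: 17013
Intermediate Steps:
w(Y, c) = 6 (w(Y, c) = 4 + 2 = 6)
X(o, P) = 3
(462 - 355)*(X(w(6, 6), -22) + 156) = (462 - 355)*(3 + 156) = 107*159 = 17013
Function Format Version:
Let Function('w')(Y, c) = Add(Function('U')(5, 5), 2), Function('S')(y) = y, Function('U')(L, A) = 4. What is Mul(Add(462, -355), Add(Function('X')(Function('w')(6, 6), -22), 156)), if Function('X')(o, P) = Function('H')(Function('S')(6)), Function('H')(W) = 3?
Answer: 17013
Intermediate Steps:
Function('w')(Y, c) = 6 (Function('w')(Y, c) = Add(4, 2) = 6)
Function('X')(o, P) = 3
Mul(Add(462, -355), Add(Function('X')(Function('w')(6, 6), -22), 156)) = Mul(Add(462, -355), Add(3, 156)) = Mul(107, 159) = 17013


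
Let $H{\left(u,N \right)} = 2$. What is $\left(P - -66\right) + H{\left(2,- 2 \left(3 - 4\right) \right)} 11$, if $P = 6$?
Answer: $94$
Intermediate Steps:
$\left(P - -66\right) + H{\left(2,- 2 \left(3 - 4\right) \right)} 11 = \left(6 - -66\right) + 2 \cdot 11 = \left(6 + 66\right) + 22 = 72 + 22 = 94$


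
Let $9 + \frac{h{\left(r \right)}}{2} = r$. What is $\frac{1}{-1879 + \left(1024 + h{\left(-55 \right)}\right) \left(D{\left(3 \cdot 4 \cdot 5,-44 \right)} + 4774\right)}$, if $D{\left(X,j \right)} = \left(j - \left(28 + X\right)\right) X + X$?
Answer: $- \frac{1}{2766935} \approx -3.6141 \cdot 10^{-7}$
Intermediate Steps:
$D{\left(X,j \right)} = X + X \left(-28 + j - X\right)$ ($D{\left(X,j \right)} = \left(-28 + j - X\right) X + X = X \left(-28 + j - X\right) + X = X + X \left(-28 + j - X\right)$)
$h{\left(r \right)} = -18 + 2 r$
$\frac{1}{-1879 + \left(1024 + h{\left(-55 \right)}\right) \left(D{\left(3 \cdot 4 \cdot 5,-44 \right)} + 4774\right)} = \frac{1}{-1879 + \left(1024 + \left(-18 + 2 \left(-55\right)\right)\right) \left(3 \cdot 4 \cdot 5 \left(-27 - 44 - 3 \cdot 4 \cdot 5\right) + 4774\right)} = \frac{1}{-1879 + \left(1024 - 128\right) \left(12 \cdot 5 \left(-27 - 44 - 12 \cdot 5\right) + 4774\right)} = \frac{1}{-1879 + \left(1024 - 128\right) \left(60 \left(-27 - 44 - 60\right) + 4774\right)} = \frac{1}{-1879 + 896 \left(60 \left(-27 - 44 - 60\right) + 4774\right)} = \frac{1}{-1879 + 896 \left(60 \left(-131\right) + 4774\right)} = \frac{1}{-1879 + 896 \left(-7860 + 4774\right)} = \frac{1}{-1879 + 896 \left(-3086\right)} = \frac{1}{-1879 - 2765056} = \frac{1}{-2766935} = - \frac{1}{2766935}$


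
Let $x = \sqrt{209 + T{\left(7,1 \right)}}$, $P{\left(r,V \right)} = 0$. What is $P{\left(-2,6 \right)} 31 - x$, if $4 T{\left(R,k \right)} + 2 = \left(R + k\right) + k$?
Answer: $- \frac{\sqrt{843}}{2} \approx -14.517$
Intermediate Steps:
$T{\left(R,k \right)} = - \frac{1}{2} + \frac{k}{2} + \frac{R}{4}$ ($T{\left(R,k \right)} = - \frac{1}{2} + \frac{\left(R + k\right) + k}{4} = - \frac{1}{2} + \frac{R + 2 k}{4} = - \frac{1}{2} + \left(\frac{k}{2} + \frac{R}{4}\right) = - \frac{1}{2} + \frac{k}{2} + \frac{R}{4}$)
$x = \frac{\sqrt{843}}{2}$ ($x = \sqrt{209 + \left(- \frac{1}{2} + \frac{1}{2} \cdot 1 + \frac{1}{4} \cdot 7\right)} = \sqrt{209 + \left(- \frac{1}{2} + \frac{1}{2} + \frac{7}{4}\right)} = \sqrt{209 + \frac{7}{4}} = \sqrt{\frac{843}{4}} = \frac{\sqrt{843}}{2} \approx 14.517$)
$P{\left(-2,6 \right)} 31 - x = 0 \cdot 31 - \frac{\sqrt{843}}{2} = 0 - \frac{\sqrt{843}}{2} = - \frac{\sqrt{843}}{2}$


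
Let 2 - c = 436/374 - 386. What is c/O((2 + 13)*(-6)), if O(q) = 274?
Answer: 36169/25619 ≈ 1.4118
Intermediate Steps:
c = 72338/187 (c = 2 - (436/374 - 386) = 2 - (436*(1/374) - 386) = 2 - (218/187 - 386) = 2 - 1*(-71964/187) = 2 + 71964/187 = 72338/187 ≈ 386.83)
c/O((2 + 13)*(-6)) = (72338/187)/274 = (72338/187)*(1/274) = 36169/25619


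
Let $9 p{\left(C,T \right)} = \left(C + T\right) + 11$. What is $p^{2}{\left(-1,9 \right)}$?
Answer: $\frac{361}{81} \approx 4.4568$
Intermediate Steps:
$p{\left(C,T \right)} = \frac{11}{9} + \frac{C}{9} + \frac{T}{9}$ ($p{\left(C,T \right)} = \frac{\left(C + T\right) + 11}{9} = \frac{11 + C + T}{9} = \frac{11}{9} + \frac{C}{9} + \frac{T}{9}$)
$p^{2}{\left(-1,9 \right)} = \left(\frac{11}{9} + \frac{1}{9} \left(-1\right) + \frac{1}{9} \cdot 9\right)^{2} = \left(\frac{11}{9} - \frac{1}{9} + 1\right)^{2} = \left(\frac{19}{9}\right)^{2} = \frac{361}{81}$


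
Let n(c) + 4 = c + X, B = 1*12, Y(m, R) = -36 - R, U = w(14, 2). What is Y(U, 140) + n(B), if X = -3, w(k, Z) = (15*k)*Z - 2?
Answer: -171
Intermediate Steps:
w(k, Z) = -2 + 15*Z*k (w(k, Z) = 15*Z*k - 2 = -2 + 15*Z*k)
U = 418 (U = -2 + 15*2*14 = -2 + 420 = 418)
B = 12
n(c) = -7 + c (n(c) = -4 + (c - 3) = -4 + (-3 + c) = -7 + c)
Y(U, 140) + n(B) = (-36 - 1*140) + (-7 + 12) = (-36 - 140) + 5 = -176 + 5 = -171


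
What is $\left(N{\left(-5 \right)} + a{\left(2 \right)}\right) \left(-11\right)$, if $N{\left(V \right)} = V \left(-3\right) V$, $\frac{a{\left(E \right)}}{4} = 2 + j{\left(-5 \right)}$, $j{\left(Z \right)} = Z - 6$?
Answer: $1221$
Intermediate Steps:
$j{\left(Z \right)} = -6 + Z$ ($j{\left(Z \right)} = Z - 6 = -6 + Z$)
$a{\left(E \right)} = -36$ ($a{\left(E \right)} = 4 \left(2 - 11\right) = 4 \left(-9\right) = -36$)
$N{\left(V \right)} = - 3 V^{2}$ ($N{\left(V \right)} = - 3 V V = - 3 V^{2}$)
$\left(N{\left(-5 \right)} + a{\left(2 \right)}\right) \left(-11\right) = \left(- 3 \left(-5\right)^{2} - 36\right) \left(-11\right) = \left(\left(-3\right) 25 - 36\right) \left(-11\right) = \left(-75 - 36\right) \left(-11\right) = \left(-111\right) \left(-11\right) = 1221$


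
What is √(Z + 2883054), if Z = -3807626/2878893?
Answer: 14*√7326020559623/22317 ≈ 1698.0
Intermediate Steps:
Z = -3807626/2878893 (Z = -3807626*1/2878893 = -3807626/2878893 ≈ -1.3226)
√(Z + 2883054) = √(-3807626/2878893 + 2883054) = √(8300000171596/2878893) = 14*√7326020559623/22317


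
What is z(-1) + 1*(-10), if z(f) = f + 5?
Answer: -6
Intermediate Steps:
z(f) = 5 + f
z(-1) + 1*(-10) = (5 - 1) + 1*(-10) = 4 - 10 = -6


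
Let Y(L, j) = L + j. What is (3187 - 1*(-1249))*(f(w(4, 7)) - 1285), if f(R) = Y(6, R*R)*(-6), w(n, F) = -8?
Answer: -7563380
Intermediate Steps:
f(R) = -36 - 6*R**2 (f(R) = (6 + R*R)*(-6) = (6 + R**2)*(-6) = -36 - 6*R**2)
(3187 - 1*(-1249))*(f(w(4, 7)) - 1285) = (3187 - 1*(-1249))*((-36 - 6*(-8)**2) - 1285) = (3187 + 1249)*((-36 - 6*64) - 1285) = 4436*((-36 - 384) - 1285) = 4436*(-420 - 1285) = 4436*(-1705) = -7563380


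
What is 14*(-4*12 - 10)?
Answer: -812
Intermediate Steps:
14*(-4*12 - 10) = 14*(-48 - 10) = 14*(-58) = -812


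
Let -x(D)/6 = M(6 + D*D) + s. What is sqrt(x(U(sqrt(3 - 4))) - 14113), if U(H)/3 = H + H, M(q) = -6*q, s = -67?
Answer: I*sqrt(14791) ≈ 121.62*I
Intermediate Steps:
U(H) = 6*H (U(H) = 3*(H + H) = 3*(2*H) = 6*H)
x(D) = 618 + 36*D**2 (x(D) = -6*(-6*(6 + D*D) - 67) = -6*(-6*(6 + D**2) - 67) = -6*((-36 - 6*D**2) - 67) = -6*(-103 - 6*D**2) = 618 + 36*D**2)
sqrt(x(U(sqrt(3 - 4))) - 14113) = sqrt((618 + 36*(6*sqrt(3 - 4))**2) - 14113) = sqrt((618 + 36*(6*sqrt(-1))**2) - 14113) = sqrt((618 + 36*(6*I)**2) - 14113) = sqrt((618 + 36*(-36)) - 14113) = sqrt((618 - 1296) - 14113) = sqrt(-678 - 14113) = sqrt(-14791) = I*sqrt(14791)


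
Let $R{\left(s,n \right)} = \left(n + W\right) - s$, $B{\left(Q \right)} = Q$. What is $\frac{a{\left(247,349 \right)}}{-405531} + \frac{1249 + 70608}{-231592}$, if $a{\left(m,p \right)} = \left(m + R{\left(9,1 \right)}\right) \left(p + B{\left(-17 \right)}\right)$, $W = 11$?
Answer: $- \frac{48362377067}{93917735352} \approx -0.51494$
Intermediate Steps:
$R{\left(s,n \right)} = 11 + n - s$ ($R{\left(s,n \right)} = \left(n + 11\right) - s = \left(11 + n\right) - s = 11 + n - s$)
$a{\left(m,p \right)} = \left(-17 + p\right) \left(3 + m\right)$ ($a{\left(m,p \right)} = \left(m + \left(11 + 1 - 9\right)\right) \left(p - 17\right) = \left(m + \left(11 + 1 - 9\right)\right) \left(-17 + p\right) = \left(m + 3\right) \left(-17 + p\right) = \left(3 + m\right) \left(-17 + p\right) = \left(-17 + p\right) \left(3 + m\right)$)
$\frac{a{\left(247,349 \right)}}{-405531} + \frac{1249 + 70608}{-231592} = \frac{-51 - 4199 + 3 \cdot 349 + 247 \cdot 349}{-405531} + \frac{1249 + 70608}{-231592} = \left(-51 - 4199 + 1047 + 86203\right) \left(- \frac{1}{405531}\right) + 71857 \left(- \frac{1}{231592}\right) = 83000 \left(- \frac{1}{405531}\right) - \frac{71857}{231592} = - \frac{83000}{405531} - \frac{71857}{231592} = - \frac{48362377067}{93917735352}$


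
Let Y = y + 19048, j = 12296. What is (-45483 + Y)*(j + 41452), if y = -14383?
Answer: -2193885864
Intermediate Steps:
Y = 4665 (Y = -14383 + 19048 = 4665)
(-45483 + Y)*(j + 41452) = (-45483 + 4665)*(12296 + 41452) = -40818*53748 = -2193885864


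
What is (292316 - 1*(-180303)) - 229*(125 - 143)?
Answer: 476741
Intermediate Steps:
(292316 - 1*(-180303)) - 229*(125 - 143) = (292316 + 180303) - 229*(-18) = 472619 + 4122 = 476741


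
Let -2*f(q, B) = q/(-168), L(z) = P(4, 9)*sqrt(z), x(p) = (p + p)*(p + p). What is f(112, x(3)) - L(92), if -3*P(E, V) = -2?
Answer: 1/3 - 4*sqrt(23)/3 ≈ -6.0611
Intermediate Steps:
P(E, V) = 2/3 (P(E, V) = -1/3*(-2) = 2/3)
x(p) = 4*p**2 (x(p) = (2*p)*(2*p) = 4*p**2)
L(z) = 2*sqrt(z)/3
f(q, B) = q/336 (f(q, B) = -q/(2*(-168)) = -q*(-1)/(2*168) = -(-1)*q/336 = q/336)
f(112, x(3)) - L(92) = (1/336)*112 - 2*sqrt(92)/3 = 1/3 - 2*2*sqrt(23)/3 = 1/3 - 4*sqrt(23)/3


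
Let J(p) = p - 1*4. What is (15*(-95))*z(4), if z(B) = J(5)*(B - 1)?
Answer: -4275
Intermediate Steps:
J(p) = -4 + p (J(p) = p - 4 = -4 + p)
z(B) = -1 + B (z(B) = (-4 + 5)*(B - 1) = 1*(-1 + B) = -1 + B)
(15*(-95))*z(4) = (15*(-95))*(-1 + 4) = -1425*3 = -4275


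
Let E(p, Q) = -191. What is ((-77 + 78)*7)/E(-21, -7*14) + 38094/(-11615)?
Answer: -7357259/2218465 ≈ -3.3164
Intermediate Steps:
((-77 + 78)*7)/E(-21, -7*14) + 38094/(-11615) = ((-77 + 78)*7)/(-191) + 38094/(-11615) = (1*7)*(-1/191) + 38094*(-1/11615) = 7*(-1/191) - 38094/11615 = -7/191 - 38094/11615 = -7357259/2218465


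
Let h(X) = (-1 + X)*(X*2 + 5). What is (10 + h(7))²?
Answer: 15376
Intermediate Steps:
h(X) = (-1 + X)*(5 + 2*X) (h(X) = (-1 + X)*(2*X + 5) = (-1 + X)*(5 + 2*X))
(10 + h(7))² = (10 + (-5 + 2*7² + 3*7))² = (10 + (-5 + 2*49 + 21))² = (10 + (-5 + 98 + 21))² = (10 + 114)² = 124² = 15376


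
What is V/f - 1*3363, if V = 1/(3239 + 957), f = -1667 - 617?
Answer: -32229862033/9583664 ≈ -3363.0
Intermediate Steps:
f = -2284
V = 1/4196 ≈ 0.00023832
V/f - 1*3363 = (1/4196)/(-2284) - 1*3363 = (1/4196)*(-1/2284) - 3363 = -1/9583664 - 3363 = -32229862033/9583664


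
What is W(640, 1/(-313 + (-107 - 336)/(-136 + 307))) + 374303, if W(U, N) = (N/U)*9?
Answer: 12927766845181/34538240 ≈ 3.7430e+5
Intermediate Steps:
W(U, N) = 9*N/U (W(U, N) = (N/U)*9 = 9*N/U)
W(640, 1/(-313 + (-107 - 336)/(-136 + 307))) + 374303 = 9/(-313 + (-107 - 336)/(-136 + 307)*640) + 374303 = 9*(1/640)/(-313 - 443/171) + 374303 = 9*(1/640)/(-53966/171) + 374303 = 9*(-171/53966)*(1/640) + 374303 = -1539/34538240 + 374303 = 12927766845181/34538240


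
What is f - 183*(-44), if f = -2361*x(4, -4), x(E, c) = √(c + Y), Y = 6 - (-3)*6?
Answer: 8052 - 4722*√5 ≈ -2506.7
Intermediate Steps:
Y = 24 (Y = 6 - 1*(-18) = 6 + 18 = 24)
x(E, c) = √(24 + c) (x(E, c) = √(c + 24) = √(24 + c))
f = -4722*√5 (f = -2361*√(24 - 4) = -4722*√5 ≈ -10559.)
f - 183*(-44) = -4722*√5 - 183*(-44) = -4722*√5 + 8052 = 8052 - 4722*√5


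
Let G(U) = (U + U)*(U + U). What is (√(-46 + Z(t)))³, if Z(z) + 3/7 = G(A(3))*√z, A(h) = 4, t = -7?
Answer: √7*(-325 + 448*I*√7)^(3/2)/49 ≈ -2157.1 + 871.53*I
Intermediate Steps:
G(U) = 4*U² (G(U) = (2*U)*(2*U) = 4*U²)
Z(z) = -3/7 + 64*√z (Z(z) = -3/7 + (4*4²)*√z = -3/7 + (4*16)*√z = -3/7 + 64*√z)
(√(-46 + Z(t)))³ = (√(-46 + (-3/7 + 64*√(-7))))³ = (√(-46 + (-3/7 + 64*(I*√7))))³ = (√(-46 + (-3/7 + 64*I*√7)))³ = (√(-325/7 + 64*I*√7))³ = (-325/7 + 64*I*√7)^(3/2)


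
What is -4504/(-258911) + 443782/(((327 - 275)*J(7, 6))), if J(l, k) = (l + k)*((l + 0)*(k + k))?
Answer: 57577898269/7351001112 ≈ 7.8327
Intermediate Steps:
J(l, k) = 2*k*l*(k + l) (J(l, k) = (k + l)*(l*(2*k)) = (k + l)*(2*k*l) = 2*k*l*(k + l))
-4504/(-258911) + 443782/(((327 - 275)*J(7, 6))) = -4504/(-258911) + 443782/(((327 - 275)*(2*6*7*(6 + 7)))) = -4504*(-1/258911) + 443782/((52*(2*6*7*13))) = 4504/258911 + 443782/((52*1092)) = 4504/258911 + 443782/56784 = 4504/258911 + 443782*(1/56784) = 4504/258911 + 221891/28392 = 57577898269/7351001112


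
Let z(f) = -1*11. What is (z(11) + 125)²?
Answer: 12996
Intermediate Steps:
z(f) = -11
(z(11) + 125)² = (-11 + 125)² = 114² = 12996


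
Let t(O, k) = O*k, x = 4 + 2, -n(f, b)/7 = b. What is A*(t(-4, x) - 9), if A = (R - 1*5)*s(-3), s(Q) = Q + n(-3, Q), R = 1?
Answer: 2376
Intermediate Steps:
n(f, b) = -7*b
s(Q) = -6*Q (s(Q) = Q - 7*Q = -6*Q)
A = -72 (A = (1 - 1*5)*(-6*(-3)) = (1 - 5)*18 = -4*18 = -72)
x = 6
A*(t(-4, x) - 9) = -72*(-4*6 - 9) = -72*(-24 - 9) = -72*(-33) = 2376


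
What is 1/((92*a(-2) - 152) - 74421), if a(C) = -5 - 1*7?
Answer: -1/75677 ≈ -1.3214e-5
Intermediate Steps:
a(C) = -12 (a(C) = -5 - 7 = -12)
1/((92*a(-2) - 152) - 74421) = 1/((92*(-12) - 152) - 74421) = 1/((-1104 - 152) - 74421) = 1/(-1256 - 74421) = 1/(-75677) = -1/75677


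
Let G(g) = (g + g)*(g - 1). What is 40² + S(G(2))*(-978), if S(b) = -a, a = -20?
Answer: -17960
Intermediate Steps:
G(g) = 2*g*(-1 + g) (G(g) = (2*g)*(-1 + g) = 2*g*(-1 + g))
S(b) = 20 (S(b) = -1*(-20) = 20)
40² + S(G(2))*(-978) = 40² + 20*(-978) = 1600 - 19560 = -17960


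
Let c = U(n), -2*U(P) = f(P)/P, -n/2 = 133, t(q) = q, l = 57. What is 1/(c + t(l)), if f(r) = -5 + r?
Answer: 532/30053 ≈ 0.017702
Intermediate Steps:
n = -266 (n = -2*133 = -266)
U(P) = -(-5 + P)/(2*P)
c = -271/532 (c = (1/2)*(5 - 1*(-266))/(-266) = (1/2)*(-1/266)*(5 + 266) = (1/2)*(-1/266)*271 = -271/532 ≈ -0.50940)
1/(c + t(l)) = 1/(-271/532 + 57) = 1/(30053/532) = 532/30053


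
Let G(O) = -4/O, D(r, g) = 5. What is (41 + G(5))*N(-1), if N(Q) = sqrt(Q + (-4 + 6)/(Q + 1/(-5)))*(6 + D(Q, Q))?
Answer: 1474*I*sqrt(6)/5 ≈ 722.11*I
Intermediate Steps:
N(Q) = 11*sqrt(Q + 2/(-1/5 + Q)) (N(Q) = sqrt(Q + (-4 + 6)/(Q + 1/(-5)))*(6 + 5) = sqrt(Q + 2/(Q - 1/5))*11 = sqrt(Q + 2/(-1/5 + Q))*11 = 11*sqrt(Q + 2/(-1/5 + Q)))
(41 + G(5))*N(-1) = (41 - 4/5)*(11*sqrt((10 - (-1 + 5*(-1)))/(-1 + 5*(-1)))) = (41 - 4*1/5)*(11*sqrt((10 - (-1 - 5))/(-1 - 5))) = (41 - 4/5)*(11*sqrt((10 - 1*(-6))/(-6))) = 201*(11*sqrt(-(10 + 6)/6))/5 = 201*(11*sqrt(-1/6*16))/5 = 201*(11*sqrt(-8/3))/5 = 201*(11*(2*I*sqrt(6)/3))/5 = 201*(22*I*sqrt(6)/3)/5 = 1474*I*sqrt(6)/5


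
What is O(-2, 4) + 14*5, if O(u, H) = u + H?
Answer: 72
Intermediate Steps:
O(u, H) = H + u
O(-2, 4) + 14*5 = (4 - 2) + 14*5 = 2 + 70 = 72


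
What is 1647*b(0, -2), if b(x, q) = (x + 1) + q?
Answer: -1647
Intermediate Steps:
b(x, q) = 1 + q + x (b(x, q) = (1 + x) + q = 1 + q + x)
1647*b(0, -2) = 1647*(1 - 2 + 0) = 1647*(-1) = -1647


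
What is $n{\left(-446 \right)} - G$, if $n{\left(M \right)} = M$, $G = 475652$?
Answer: $-476098$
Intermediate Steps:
$n{\left(-446 \right)} - G = -446 - 475652 = -476098$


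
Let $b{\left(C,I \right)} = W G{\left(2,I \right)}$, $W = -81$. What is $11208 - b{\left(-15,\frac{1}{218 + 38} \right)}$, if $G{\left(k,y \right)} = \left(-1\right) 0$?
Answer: $11208$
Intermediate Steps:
$G{\left(k,y \right)} = 0$
$b{\left(C,I \right)} = 0$ ($b{\left(C,I \right)} = \left(-81\right) 0 = 0$)
$11208 - b{\left(-15,\frac{1}{218 + 38} \right)} = 11208 - 0 = 11208 + 0 = 11208$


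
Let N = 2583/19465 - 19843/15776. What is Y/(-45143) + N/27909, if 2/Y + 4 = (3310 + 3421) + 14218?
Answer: -32297501643551/801125352842401440 ≈ -4.0315e-5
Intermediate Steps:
Y = 2/20945 (Y = 2/(-4 + ((3310 + 3421) + 14218)) = 2/(-4 + (6731 + 14218)) = 2/(-4 + 20949) = 2/20945 ≈ 9.5488e-5)
N = -1195483/1062560 (N = 2583*(1/19465) - 19843*1/15776 = 2583/19465 - 19843/15776 = -1195483/1062560 ≈ -1.1251)
Y/(-45143) + N/27909 = (2/20945)/(-45143) - 1195483/1062560/27909 = (2/20945)*(-1/45143) - 1195483/1062560*1/27909 = -2/945520135 - 1195483/29654987040 = -32297501643551/801125352842401440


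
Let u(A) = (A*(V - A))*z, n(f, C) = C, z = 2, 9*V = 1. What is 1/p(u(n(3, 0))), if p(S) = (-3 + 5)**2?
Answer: 1/4 ≈ 0.25000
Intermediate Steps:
V = 1/9 (V = (1/9)*1 = 1/9 ≈ 0.11111)
u(A) = 2*A*(1/9 - A) (u(A) = (A*(1/9 - A))*2 = 2*A*(1/9 - A))
p(S) = 4 (p(S) = 2**2 = 4)
1/p(u(n(3, 0))) = 1/4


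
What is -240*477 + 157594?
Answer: 43114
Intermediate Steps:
-240*477 + 157594 = -114480 + 157594 = 43114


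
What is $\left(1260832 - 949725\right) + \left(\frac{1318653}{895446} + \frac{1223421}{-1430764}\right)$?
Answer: $\frac{22143463205475763}{71176216708} \approx 3.1111 \cdot 10^{5}$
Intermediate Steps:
$\left(1260832 - 949725\right) + \left(\frac{1318653}{895446} + \frac{1223421}{-1430764}\right) = 311107 + \left(1318653 \cdot \frac{1}{895446} + 1223421 \left(- \frac{1}{1430764}\right)\right) = 311107 + \left(\frac{146517}{99494} - \frac{1223421}{1430764}\right) = 311107 + \frac{43954100007}{71176216708} = \frac{22143463205475763}{71176216708}$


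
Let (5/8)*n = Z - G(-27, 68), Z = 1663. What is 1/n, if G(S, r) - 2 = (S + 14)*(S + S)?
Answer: 5/7672 ≈ 0.00065172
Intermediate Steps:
G(S, r) = 2 + 2*S*(14 + S) (G(S, r) = 2 + (S + 14)*(S + S) = 2 + (14 + S)*(2*S) = 2 + 2*S*(14 + S))
n = 7672/5 (n = 8*(1663 - (2 + 2*(-27)² + 28*(-27)))/5 = 8*(1663 - (2 + 2*729 - 756))/5 = 8*(1663 - (2 + 1458 - 756))/5 = 8*(1663 - 1*704)/5 = 8*(1663 - 704)/5 = (8/5)*959 = 7672/5 ≈ 1534.4)
1/n = 1/(7672/5) = 5/7672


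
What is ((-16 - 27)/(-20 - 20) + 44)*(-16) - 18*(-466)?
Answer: 38334/5 ≈ 7666.8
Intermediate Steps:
((-16 - 27)/(-20 - 20) + 44)*(-16) - 18*(-466) = (-43/(-40) + 44)*(-16) + 8388 = (-43*(-1/40) + 44)*(-16) + 8388 = (43/40 + 44)*(-16) + 8388 = (1803/40)*(-16) + 8388 = -3606/5 + 8388 = 38334/5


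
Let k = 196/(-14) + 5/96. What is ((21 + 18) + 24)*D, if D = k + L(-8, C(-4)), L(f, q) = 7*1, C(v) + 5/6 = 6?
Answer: -14007/32 ≈ -437.72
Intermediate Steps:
C(v) = 31/6 (C(v) = -⅚ + 6 = 31/6)
L(f, q) = 7
k = -1339/96 (k = 196*(-1/14) + 5*(1/96) = -14 + 5/96 = -1339/96 ≈ -13.948)
D = -667/96 (D = -1339/96 + 7 = -667/96 ≈ -6.9479)
((21 + 18) + 24)*D = ((21 + 18) + 24)*(-667/96) = (39 + 24)*(-667/96) = 63*(-667/96) = -14007/32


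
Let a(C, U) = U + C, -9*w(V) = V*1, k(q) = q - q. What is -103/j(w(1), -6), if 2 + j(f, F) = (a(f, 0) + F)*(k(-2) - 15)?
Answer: -309/269 ≈ -1.1487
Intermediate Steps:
k(q) = 0
w(V) = -V/9
a(C, U) = C + U
j(f, F) = -2 - 15*F - 15*f (j(f, F) = -2 + ((f + 0) + F)*(0 - 15) = -2 + (f + F)*(-15) = -2 + (F + f)*(-15) = -2 + (-15*F - 15*f) = -2 - 15*F - 15*f)
-103/j(w(1), -6) = -103/(-2 - 15*(-6) - (-5)/3) = -103/(-2 + 90 - 15*(-1/9)) = -103/(-2 + 90 + 5/3) = -103/269/3 = -103*3/269 = -309/269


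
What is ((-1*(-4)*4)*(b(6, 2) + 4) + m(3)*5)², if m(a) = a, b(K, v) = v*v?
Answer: 20449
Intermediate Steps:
b(K, v) = v²
((-1*(-4)*4)*(b(6, 2) + 4) + m(3)*5)² = ((-1*(-4)*4)*(2² + 4) + 3*5)² = ((4*4)*(4 + 4) + 15)² = (16*8 + 15)² = (128 + 15)² = 143² = 20449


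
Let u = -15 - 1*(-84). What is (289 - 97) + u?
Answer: 261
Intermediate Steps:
u = 69 (u = -15 + 84 = 69)
(289 - 97) + u = (289 - 97) + 69 = 192 + 69 = 261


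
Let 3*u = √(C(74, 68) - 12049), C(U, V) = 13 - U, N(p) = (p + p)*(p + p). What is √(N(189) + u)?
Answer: √(1285956 + 3*I*√12110)/3 ≈ 378.0 + 0.048521*I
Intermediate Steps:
N(p) = 4*p² (N(p) = (2*p)*(2*p) = 4*p²)
u = I*√12110/3 (u = √((13 - 1*74) - 12049)/3 = √((13 - 74) - 12049)/3 = √(-61 - 12049)/3 = √(-12110)/3 = (I*√12110)/3 = I*√12110/3 ≈ 36.682*I)
√(N(189) + u) = √(4*189² + I*√12110/3) = √(4*35721 + I*√12110/3) = √(142884 + I*√12110/3)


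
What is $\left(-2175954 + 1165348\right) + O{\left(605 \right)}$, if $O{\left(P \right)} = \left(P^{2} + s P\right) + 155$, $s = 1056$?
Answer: $-5546$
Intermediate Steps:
$O{\left(P \right)} = 155 + P^{2} + 1056 P$ ($O{\left(P \right)} = \left(P^{2} + 1056 P\right) + 155 = 155 + P^{2} + 1056 P$)
$\left(-2175954 + 1165348\right) + O{\left(605 \right)} = \left(-2175954 + 1165348\right) + \left(155 + 605^{2} + 1056 \cdot 605\right) = -1010606 + \left(155 + 366025 + 638880\right) = -1010606 + 1005060 = -5546$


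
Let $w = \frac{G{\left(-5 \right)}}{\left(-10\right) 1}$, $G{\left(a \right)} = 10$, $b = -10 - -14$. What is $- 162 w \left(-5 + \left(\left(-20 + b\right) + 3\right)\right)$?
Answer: $-2916$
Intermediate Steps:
$b = 4$ ($b = -10 + 14 = 4$)
$w = -1$ ($w = \frac{10}{\left(-10\right) 1} = \frac{10}{-10} = 10 \left(- \frac{1}{10}\right) = -1$)
$- 162 w \left(-5 + \left(\left(-20 + b\right) + 3\right)\right) = - 162 \left(- (-5 + \left(\left(-20 + 4\right) + 3\right))\right) = - 162 \left(- (-5 + \left(-16 + 3\right))\right) = - 162 \left(- (-5 - 13)\right) = - 162 \left(\left(-1\right) \left(-18\right)\right) = \left(-162\right) 18 = -2916$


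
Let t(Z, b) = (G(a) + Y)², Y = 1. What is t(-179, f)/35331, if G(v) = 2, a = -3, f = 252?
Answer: 3/11777 ≈ 0.00025473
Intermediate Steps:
t(Z, b) = 9 (t(Z, b) = (2 + 1)² = 3² = 9)
t(-179, f)/35331 = 9/35331 = 9*(1/35331) = 3/11777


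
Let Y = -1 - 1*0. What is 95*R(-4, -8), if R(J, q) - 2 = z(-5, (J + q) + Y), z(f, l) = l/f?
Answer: 437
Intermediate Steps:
Y = -1 (Y = -1 + 0 = -1)
R(J, q) = 11/5 - J/5 - q/5 (R(J, q) = 2 + ((J + q) - 1)/(-5) = 2 + (-1 + J + q)*(-⅕) = 2 + (⅕ - J/5 - q/5) = 11/5 - J/5 - q/5)
95*R(-4, -8) = 95*(11/5 - ⅕*(-4) - ⅕*(-8)) = 95*(11/5 + ⅘ + 8/5) = 95*(23/5) = 437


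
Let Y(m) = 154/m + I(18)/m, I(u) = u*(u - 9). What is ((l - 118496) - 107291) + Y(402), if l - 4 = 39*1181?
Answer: -36124366/201 ≈ -1.7972e+5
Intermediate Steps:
I(u) = u*(-9 + u)
l = 46063 (l = 4 + 39*1181 = 4 + 46059 = 46063)
Y(m) = 316/m (Y(m) = 154/m + (18*(-9 + 18))/m = 154/m + (18*9)/m = 154/m + 162/m = 316/m)
((l - 118496) - 107291) + Y(402) = ((46063 - 118496) - 107291) + 316/402 = (-72433 - 107291) + 316*(1/402) = -179724 + 158/201 = -36124366/201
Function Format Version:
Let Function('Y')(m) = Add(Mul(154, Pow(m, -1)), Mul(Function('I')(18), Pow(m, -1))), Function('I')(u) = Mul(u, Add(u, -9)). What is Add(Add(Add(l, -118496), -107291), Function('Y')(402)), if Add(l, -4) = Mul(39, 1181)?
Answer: Rational(-36124366, 201) ≈ -1.7972e+5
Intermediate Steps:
Function('I')(u) = Mul(u, Add(-9, u))
l = 46063 (l = Add(4, Mul(39, 1181)) = Add(4, 46059) = 46063)
Function('Y')(m) = Mul(316, Pow(m, -1)) (Function('Y')(m) = Add(Mul(154, Pow(m, -1)), Mul(Mul(18, Add(-9, 18)), Pow(m, -1))) = Add(Mul(154, Pow(m, -1)), Mul(Mul(18, 9), Pow(m, -1))) = Add(Mul(154, Pow(m, -1)), Mul(162, Pow(m, -1))) = Mul(316, Pow(m, -1)))
Add(Add(Add(l, -118496), -107291), Function('Y')(402)) = Add(Add(Add(46063, -118496), -107291), Mul(316, Pow(402, -1))) = Add(Add(-72433, -107291), Mul(316, Rational(1, 402))) = Add(-179724, Rational(158, 201)) = Rational(-36124366, 201)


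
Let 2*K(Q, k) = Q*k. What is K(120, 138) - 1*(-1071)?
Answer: 9351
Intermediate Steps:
K(Q, k) = Q*k/2 (K(Q, k) = (Q*k)/2 = Q*k/2)
K(120, 138) - 1*(-1071) = (½)*120*138 - 1*(-1071) = 8280 + 1071 = 9351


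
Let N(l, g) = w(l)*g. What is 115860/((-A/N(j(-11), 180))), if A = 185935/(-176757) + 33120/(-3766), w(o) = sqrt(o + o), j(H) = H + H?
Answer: 79327710135072*I*sqrt(11)/18726923 ≈ 1.4049e+7*I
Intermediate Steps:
j(H) = 2*H
w(o) = sqrt(2)*sqrt(o) (w(o) = sqrt(2*o) = sqrt(2)*sqrt(o))
N(l, g) = g*sqrt(2)*sqrt(l) (N(l, g) = (sqrt(2)*sqrt(l))*g = g*sqrt(2)*sqrt(l))
A = -468173075/47547633 (A = 185935*(-1/176757) + 33120*(-1/3766) = -185935/176757 - 16560/1883 = -468173075/47547633 ≈ -9.8464)
115860/((-A/N(j(-11), 180))) = 115860/((-(-468173075)/(47547633*(180*sqrt(2)*sqrt(2*(-11)))))) = 115860/((-(-468173075)/(47547633*(180*sqrt(2)*sqrt(-22))))) = 115860/((-(-468173075)/(47547633*(180*sqrt(2)*(I*sqrt(22)))))) = 115860/((-(-468173075)/(47547633*(360*I*sqrt(11))))) = 115860/((-(-468173075)*(-I*sqrt(11)/3960)/47547633)) = 115860/((-93634615*I*sqrt(11)/37657725336)) = 115860*(3423429576*I*sqrt(11)/93634615) = 79327710135072*I*sqrt(11)/18726923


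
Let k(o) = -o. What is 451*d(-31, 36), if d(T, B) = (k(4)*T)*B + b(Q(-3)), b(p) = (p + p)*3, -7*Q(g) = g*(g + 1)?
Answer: 14076612/7 ≈ 2.0109e+6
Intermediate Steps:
Q(g) = -g*(1 + g)/7 (Q(g) = -g*(g + 1)/7 = -g*(1 + g)/7)
b(p) = 6*p (b(p) = (2*p)*3 = 6*p)
d(T, B) = -36/7 - 4*B*T (d(T, B) = ((-1*4)*T)*B + 6*(-⅐*(-3)*(1 - 3)) = (-4*T)*B + 6*(-⅐*(-3)*(-2)) = -4*B*T + 6*(-6/7) = -4*B*T - 36/7 = -36/7 - 4*B*T)
451*d(-31, 36) = 451*(-36/7 - 4*36*(-31)) = 451*(-36/7 + 4464) = 451*(31212/7) = 14076612/7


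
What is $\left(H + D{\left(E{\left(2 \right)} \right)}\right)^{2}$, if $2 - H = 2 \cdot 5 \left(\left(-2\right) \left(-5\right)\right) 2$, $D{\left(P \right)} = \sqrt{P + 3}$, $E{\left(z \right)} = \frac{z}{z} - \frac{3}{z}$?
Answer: $\frac{\left(396 - \sqrt{10}\right)^{2}}{4} \approx 38580.0$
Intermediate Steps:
$E{\left(z \right)} = 1 - \frac{3}{z}$
$D{\left(P \right)} = \sqrt{3 + P}$
$H = -198$ ($H = 2 - 2 \cdot 5 \left(\left(-2\right) \left(-5\right)\right) 2 = 2 - 10 \cdot 10 \cdot 2 = 2 - 100 \cdot 2 = 2 - 200 = -198$)
$\left(H + D{\left(E{\left(2 \right)} \right)}\right)^{2} = \left(-198 + \sqrt{3 + \frac{-3 + 2}{2}}\right)^{2} = \left(-198 + \sqrt{3 + \frac{1}{2} \left(-1\right)}\right)^{2} = \left(-198 + \sqrt{3 - \frac{1}{2}}\right)^{2} = \left(-198 + \sqrt{\frac{5}{2}}\right)^{2} = \left(-198 + \frac{\sqrt{10}}{2}\right)^{2}$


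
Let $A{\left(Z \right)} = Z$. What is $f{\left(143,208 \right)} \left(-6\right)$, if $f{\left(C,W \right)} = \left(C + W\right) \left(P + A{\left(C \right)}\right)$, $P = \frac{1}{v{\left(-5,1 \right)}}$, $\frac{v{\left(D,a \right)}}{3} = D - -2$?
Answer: $-300924$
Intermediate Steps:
$v{\left(D,a \right)} = 6 + 3 D$ ($v{\left(D,a \right)} = 3 \left(D - -2\right) = 3 \left(D + 2\right) = 3 \left(2 + D\right) = 6 + 3 D$)
$P = - \frac{1}{9}$ ($P = \frac{1}{6 + 3 \left(-5\right)} = \frac{1}{6 - 15} = \frac{1}{-9} = - \frac{1}{9} \approx -0.11111$)
$f{\left(C,W \right)} = \left(- \frac{1}{9} + C\right) \left(C + W\right)$ ($f{\left(C,W \right)} = \left(C + W\right) \left(- \frac{1}{9} + C\right) = \left(- \frac{1}{9} + C\right) \left(C + W\right)$)
$f{\left(143,208 \right)} \left(-6\right) = \left(143^{2} - \frac{143}{9} - \frac{208}{9} + 143 \cdot 208\right) \left(-6\right) = \left(20449 - \frac{143}{9} - \frac{208}{9} + 29744\right) \left(-6\right) = 50154 \left(-6\right) = -300924$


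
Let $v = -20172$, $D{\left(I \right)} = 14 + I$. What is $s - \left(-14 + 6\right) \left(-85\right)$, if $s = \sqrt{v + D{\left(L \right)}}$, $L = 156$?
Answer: $-680 + i \sqrt{20002} \approx -680.0 + 141.43 i$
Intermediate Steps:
$s = i \sqrt{20002}$ ($s = \sqrt{-20172 + \left(14 + 156\right)} = \sqrt{-20172 + 170} = \sqrt{-20002} = i \sqrt{20002} \approx 141.43 i$)
$s - \left(-14 + 6\right) \left(-85\right) = i \sqrt{20002} - \left(-14 + 6\right) \left(-85\right) = i \sqrt{20002} - \left(-8\right) \left(-85\right) = i \sqrt{20002} - 680 = -680 + i \sqrt{20002}$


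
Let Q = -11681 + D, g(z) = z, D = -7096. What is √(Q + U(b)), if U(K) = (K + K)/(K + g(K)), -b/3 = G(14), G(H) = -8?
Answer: 2*I*√4694 ≈ 137.03*I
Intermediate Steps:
b = 24 (b = -3*(-8) = 24)
Q = -18777 (Q = -11681 - 7096 = -18777)
U(K) = 1 (U(K) = (K + K)/(K + K) = (2*K)/((2*K)) = (2*K)*(1/(2*K)) = 1)
√(Q + U(b)) = √(-18777 + 1) = √(-18776) = 2*I*√4694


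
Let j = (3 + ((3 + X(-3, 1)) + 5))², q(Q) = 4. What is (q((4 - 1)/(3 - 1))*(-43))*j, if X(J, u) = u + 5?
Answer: -49708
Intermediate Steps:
X(J, u) = 5 + u
j = 289 (j = (3 + ((3 + (5 + 1)) + 5))² = (3 + ((3 + 6) + 5))² = (3 + (9 + 5))² = (3 + 14)² = 17² = 289)
(q((4 - 1)/(3 - 1))*(-43))*j = (4*(-43))*289 = -172*289 = -49708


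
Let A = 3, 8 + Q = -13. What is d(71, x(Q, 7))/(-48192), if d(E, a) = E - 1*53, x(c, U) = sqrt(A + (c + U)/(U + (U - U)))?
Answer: -3/8032 ≈ -0.00037351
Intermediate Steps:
Q = -21 (Q = -8 - 13 = -21)
x(c, U) = sqrt(3 + (U + c)/U) (x(c, U) = sqrt(3 + (c + U)/(U + (U - U))) = sqrt(3 + (U + c)/(U + 0)) = sqrt(3 + (U + c)/U))
d(E, a) = -53 + E (d(E, a) = E - 53 = -53 + E)
d(71, x(Q, 7))/(-48192) = (-53 + 71)/(-48192) = 18*(-1/48192) = -3/8032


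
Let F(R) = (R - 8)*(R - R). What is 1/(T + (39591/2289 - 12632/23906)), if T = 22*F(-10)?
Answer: 9120139/152924633 ≈ 0.059638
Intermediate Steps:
F(R) = 0 (F(R) = (-8 + R)*0 = 0)
T = 0 (T = 22*0 = 0)
1/(T + (39591/2289 - 12632/23906)) = 1/(0 + (39591/2289 - 12632/23906)) = 1/(0 + (39591*(1/2289) - 12632*1/23906)) = 1/(0 + (13197/763 - 6316/11953)) = 1/(0 + 152924633/9120139) = 1/(152924633/9120139) = 9120139/152924633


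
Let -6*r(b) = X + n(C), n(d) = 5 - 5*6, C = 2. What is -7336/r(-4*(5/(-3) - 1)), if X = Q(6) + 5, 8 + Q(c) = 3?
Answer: -44016/25 ≈ -1760.6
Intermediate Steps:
Q(c) = -5 (Q(c) = -8 + 3 = -5)
n(d) = -25 (n(d) = 5 - 30 = -25)
X = 0 (X = -5 + 5 = 0)
r(b) = 25/6 (r(b) = -(0 - 25)/6 = -⅙*(-25) = 25/6)
-7336/r(-4*(5/(-3) - 1)) = -7336/25/6 = -7336*6/25 = -44016/25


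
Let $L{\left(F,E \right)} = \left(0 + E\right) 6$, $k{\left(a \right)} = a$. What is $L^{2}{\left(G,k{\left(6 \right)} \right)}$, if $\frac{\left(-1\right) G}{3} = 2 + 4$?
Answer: $1296$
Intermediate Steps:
$G = -18$ ($G = - 3 \left(2 + 4\right) = \left(-3\right) 6 = -18$)
$L{\left(F,E \right)} = 6 E$ ($L{\left(F,E \right)} = E 6 = 6 E$)
$L^{2}{\left(G,k{\left(6 \right)} \right)} = \left(6 \cdot 6\right)^{2} = 36^{2} = 1296$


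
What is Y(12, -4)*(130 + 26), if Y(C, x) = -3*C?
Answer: -5616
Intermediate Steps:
Y(12, -4)*(130 + 26) = (-3*12)*(130 + 26) = -36*156 = -5616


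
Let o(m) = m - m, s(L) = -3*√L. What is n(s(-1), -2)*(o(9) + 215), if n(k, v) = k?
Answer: -645*I ≈ -645.0*I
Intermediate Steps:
o(m) = 0
n(s(-1), -2)*(o(9) + 215) = (-3*I)*(0 + 215) = -3*I*215 = -645*I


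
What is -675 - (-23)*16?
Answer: -307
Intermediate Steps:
-675 - (-23)*16 = -675 - 1*(-368) = -675 + 368 = -307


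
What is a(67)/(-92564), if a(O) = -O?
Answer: 67/92564 ≈ 0.00072382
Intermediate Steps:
a(67)/(-92564) = -1*67/(-92564) = -67*(-1/92564) = 67/92564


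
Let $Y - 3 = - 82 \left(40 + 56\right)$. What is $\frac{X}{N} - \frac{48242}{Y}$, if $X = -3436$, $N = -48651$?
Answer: $\frac{791353142}{127611573} \approx 6.2013$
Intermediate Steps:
$Y = -7869$ ($Y = 3 - 82 \left(40 + 56\right) = 3 - 7872 = -7869$)
$\frac{X}{N} - \frac{48242}{Y} = - \frac{3436}{-48651} - \frac{48242}{-7869} = \left(-3436\right) \left(- \frac{1}{48651}\right) - - \frac{48242}{7869} = \frac{3436}{48651} + \frac{48242}{7869} = \frac{791353142}{127611573}$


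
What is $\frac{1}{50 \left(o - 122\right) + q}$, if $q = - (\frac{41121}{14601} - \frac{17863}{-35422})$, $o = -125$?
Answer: $- \frac{172398874}{2129698562475} \approx -8.095 \cdot 10^{-5}$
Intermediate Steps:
$q = - \frac{572468575}{172398874}$ ($q = - (41121 \cdot \frac{1}{14601} - - \frac{17863}{35422}) = - (\frac{13707}{4867} + \frac{17863}{35422}) = \left(-1\right) \frac{572468575}{172398874} = - \frac{572468575}{172398874} \approx -3.3206$)
$\frac{1}{50 \left(o - 122\right) + q} = \frac{1}{50 \left(-125 - 122\right) - \frac{572468575}{172398874}} = \frac{1}{50 \left(-247\right) - \frac{572468575}{172398874}} = \frac{1}{-12350 - \frac{572468575}{172398874}} = \frac{1}{- \frac{2129698562475}{172398874}} = - \frac{172398874}{2129698562475}$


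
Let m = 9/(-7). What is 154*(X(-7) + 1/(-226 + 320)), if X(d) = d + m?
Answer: -59895/47 ≈ -1274.4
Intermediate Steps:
m = -9/7 (m = 9*(-⅐) = -9/7 ≈ -1.2857)
X(d) = -9/7 + d (X(d) = d - 9/7 = -9/7 + d)
154*(X(-7) + 1/(-226 + 320)) = 154*((-9/7 - 7) + 1/(-226 + 320)) = 154*(-58/7 + 1/94) = 154*(-5445/658) = -59895/47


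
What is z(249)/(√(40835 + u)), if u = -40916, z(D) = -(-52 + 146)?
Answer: 94*I/9 ≈ 10.444*I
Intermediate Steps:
z(D) = -94 (z(D) = -1*94 = -94)
z(249)/(√(40835 + u)) = -94/√(40835 - 40916) = -94*(-I/9) = -(-94)*I/9 = 94*I/9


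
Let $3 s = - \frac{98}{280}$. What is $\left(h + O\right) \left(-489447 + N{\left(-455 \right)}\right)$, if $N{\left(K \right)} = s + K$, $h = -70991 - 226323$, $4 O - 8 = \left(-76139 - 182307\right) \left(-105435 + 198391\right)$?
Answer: $\frac{88275323848050031}{30} \approx 2.9425 \cdot 10^{15}$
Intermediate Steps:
$s = - \frac{7}{60}$ ($s = \frac{\left(-98\right) \frac{1}{280}}{3} = \frac{1}{3} \left(- \frac{7}{20}\right) = - \frac{7}{60} \approx -0.11667$)
$O = -6006026592$ ($O = 2 + \frac{\left(-76139 - 182307\right) \left(-105435 + 198391\right)}{4} = 2 + \frac{\left(-258446\right) 92956}{4} = 2 + \frac{1}{4} \left(-24024106376\right) = 2 - 6006026594 = -6006026592$)
$h = -297314$ ($h = -70991 - 226323 = -297314$)
$N{\left(K \right)} = - \frac{7}{60} + K$
$\left(h + O\right) \left(-489447 + N{\left(-455 \right)}\right) = \left(-297314 - 6006026592\right) \left(-489447 - \frac{27307}{60}\right) = - 6006323906 \left(-489447 - \frac{27307}{60}\right) = \left(-6006323906\right) \left(- \frac{29394127}{60}\right) = \frac{88275323848050031}{30}$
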